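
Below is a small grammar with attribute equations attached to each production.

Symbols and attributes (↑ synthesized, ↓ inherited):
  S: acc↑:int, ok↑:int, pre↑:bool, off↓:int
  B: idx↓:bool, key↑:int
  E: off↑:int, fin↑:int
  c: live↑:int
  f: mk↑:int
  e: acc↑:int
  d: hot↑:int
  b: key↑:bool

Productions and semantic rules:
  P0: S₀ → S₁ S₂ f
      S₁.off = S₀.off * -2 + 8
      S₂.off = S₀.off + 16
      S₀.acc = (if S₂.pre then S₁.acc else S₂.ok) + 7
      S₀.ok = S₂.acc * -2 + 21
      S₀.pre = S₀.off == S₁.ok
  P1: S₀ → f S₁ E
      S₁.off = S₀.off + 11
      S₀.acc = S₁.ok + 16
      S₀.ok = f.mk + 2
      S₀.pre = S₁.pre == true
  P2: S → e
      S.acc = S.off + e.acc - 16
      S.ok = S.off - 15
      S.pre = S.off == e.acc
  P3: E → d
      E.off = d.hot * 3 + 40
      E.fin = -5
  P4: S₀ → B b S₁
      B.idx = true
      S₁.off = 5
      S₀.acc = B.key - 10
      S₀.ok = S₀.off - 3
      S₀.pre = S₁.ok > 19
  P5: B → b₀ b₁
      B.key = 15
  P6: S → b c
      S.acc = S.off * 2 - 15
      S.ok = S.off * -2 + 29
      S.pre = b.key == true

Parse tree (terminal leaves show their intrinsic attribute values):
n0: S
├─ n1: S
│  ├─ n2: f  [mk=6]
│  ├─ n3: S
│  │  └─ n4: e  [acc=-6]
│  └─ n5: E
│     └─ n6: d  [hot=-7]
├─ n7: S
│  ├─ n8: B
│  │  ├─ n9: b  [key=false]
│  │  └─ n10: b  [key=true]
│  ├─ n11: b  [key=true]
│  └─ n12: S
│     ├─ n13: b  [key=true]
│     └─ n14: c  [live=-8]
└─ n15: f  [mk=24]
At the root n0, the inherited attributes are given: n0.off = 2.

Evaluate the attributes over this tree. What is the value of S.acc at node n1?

16

1. n0.off = 2  [given at root]
2. n1.off = 4  [S₀.off * -2 + 8]
3. n2.mk = 6  [terminal]
4. n3.off = 15  [S₀.off + 11]
5. n4.acc = -6  [terminal]
6. n3.acc = -7  [S.off + e.acc - 16]
7. n3.ok = 0  [S.off - 15]
8. n3.pre = false  [S.off == e.acc]
9. n6.hot = -7  [terminal]
10. n5.off = 19  [d.hot * 3 + 40]
11. n5.fin = -5  [-5]
12. n1.acc = 16  [S₁.ok + 16]
13. n1.ok = 8  [f.mk + 2]
14. n1.pre = false  [S₁.pre == true]
15. n7.off = 18  [S₀.off + 16]
16. n8.idx = true  [true]
17. n9.key = false  [terminal]
18. n10.key = true  [terminal]
19. n8.key = 15  [15]
20. n11.key = true  [terminal]
21. n12.off = 5  [5]
22. n13.key = true  [terminal]
23. n14.live = -8  [terminal]
24. n12.acc = -5  [S.off * 2 - 15]
25. n12.ok = 19  [S.off * -2 + 29]
26. n12.pre = true  [b.key == true]
27. n7.acc = 5  [B.key - 10]
28. n7.ok = 15  [S₀.off - 3]
29. n7.pre = false  [S₁.ok > 19]
30. n15.mk = 24  [terminal]
31. n0.acc = 22  [(if S₂.pre then S₁.acc else S₂.ok) + 7]
32. n0.ok = 11  [S₂.acc * -2 + 21]
33. n0.pre = false  [S₀.off == S₁.ok]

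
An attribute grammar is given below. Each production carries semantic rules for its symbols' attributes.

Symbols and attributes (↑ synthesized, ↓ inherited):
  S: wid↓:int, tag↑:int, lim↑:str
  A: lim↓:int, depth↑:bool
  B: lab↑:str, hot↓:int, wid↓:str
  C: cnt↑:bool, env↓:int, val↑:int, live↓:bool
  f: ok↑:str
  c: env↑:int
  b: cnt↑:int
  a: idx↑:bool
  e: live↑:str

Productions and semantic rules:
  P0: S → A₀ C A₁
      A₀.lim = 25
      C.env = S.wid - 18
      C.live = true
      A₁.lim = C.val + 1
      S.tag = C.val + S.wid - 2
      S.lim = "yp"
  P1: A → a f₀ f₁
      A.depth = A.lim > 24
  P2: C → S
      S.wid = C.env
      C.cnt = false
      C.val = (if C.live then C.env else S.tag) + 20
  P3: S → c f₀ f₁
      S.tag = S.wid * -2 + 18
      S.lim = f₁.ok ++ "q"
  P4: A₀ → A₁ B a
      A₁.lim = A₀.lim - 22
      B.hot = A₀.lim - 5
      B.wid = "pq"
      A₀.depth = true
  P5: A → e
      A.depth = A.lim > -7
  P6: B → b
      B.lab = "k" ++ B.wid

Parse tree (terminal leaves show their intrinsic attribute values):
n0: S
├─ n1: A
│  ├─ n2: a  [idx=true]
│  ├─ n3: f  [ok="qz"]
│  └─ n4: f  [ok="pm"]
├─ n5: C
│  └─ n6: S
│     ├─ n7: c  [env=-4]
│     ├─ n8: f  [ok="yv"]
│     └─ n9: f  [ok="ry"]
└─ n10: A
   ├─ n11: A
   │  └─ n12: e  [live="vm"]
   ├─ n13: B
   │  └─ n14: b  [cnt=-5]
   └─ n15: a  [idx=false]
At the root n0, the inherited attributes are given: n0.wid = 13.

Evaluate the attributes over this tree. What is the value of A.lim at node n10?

16

1. n0.wid = 13  [given at root]
2. n1.lim = 25  [25]
3. n2.idx = true  [terminal]
4. n3.ok = "qz"  [terminal]
5. n4.ok = "pm"  [terminal]
6. n1.depth = true  [A.lim > 24]
7. n5.env = -5  [S.wid - 18]
8. n5.live = true  [true]
9. n6.wid = -5  [C.env]
10. n7.env = -4  [terminal]
11. n8.ok = "yv"  [terminal]
12. n9.ok = "ry"  [terminal]
13. n6.tag = 28  [S.wid * -2 + 18]
14. n6.lim = "ryq"  [f₁.ok ++ "q"]
15. n5.cnt = false  [false]
16. n5.val = 15  [(if C.live then C.env else S.tag) + 20]
17. n10.lim = 16  [C.val + 1]
18. n11.lim = -6  [A₀.lim - 22]
19. n12.live = "vm"  [terminal]
20. n11.depth = true  [A.lim > -7]
21. n13.hot = 11  [A₀.lim - 5]
22. n13.wid = "pq"  ["pq"]
23. n14.cnt = -5  [terminal]
24. n13.lab = "kpq"  ["k" ++ B.wid]
25. n15.idx = false  [terminal]
26. n10.depth = true  [true]
27. n0.tag = 26  [C.val + S.wid - 2]
28. n0.lim = "yp"  ["yp"]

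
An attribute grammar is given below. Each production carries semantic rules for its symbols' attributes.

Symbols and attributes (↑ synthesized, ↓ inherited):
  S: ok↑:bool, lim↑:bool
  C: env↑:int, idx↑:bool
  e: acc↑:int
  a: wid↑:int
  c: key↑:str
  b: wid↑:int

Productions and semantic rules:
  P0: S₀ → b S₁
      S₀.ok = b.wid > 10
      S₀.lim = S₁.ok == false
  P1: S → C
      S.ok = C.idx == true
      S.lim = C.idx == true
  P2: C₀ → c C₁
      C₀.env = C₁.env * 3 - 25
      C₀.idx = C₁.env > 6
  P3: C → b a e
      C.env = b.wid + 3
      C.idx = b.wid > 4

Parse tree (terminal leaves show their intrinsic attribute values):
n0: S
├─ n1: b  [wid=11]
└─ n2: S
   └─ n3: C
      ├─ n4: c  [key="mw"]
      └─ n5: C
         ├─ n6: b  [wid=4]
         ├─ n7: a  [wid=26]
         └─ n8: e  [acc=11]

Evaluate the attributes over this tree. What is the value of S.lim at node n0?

false

1. n1.wid = 11  [terminal]
2. n4.key = "mw"  [terminal]
3. n6.wid = 4  [terminal]
4. n7.wid = 26  [terminal]
5. n8.acc = 11  [terminal]
6. n5.env = 7  [b.wid + 3]
7. n5.idx = false  [b.wid > 4]
8. n3.env = -4  [C₁.env * 3 - 25]
9. n3.idx = true  [C₁.env > 6]
10. n2.ok = true  [C.idx == true]
11. n2.lim = true  [C.idx == true]
12. n0.ok = true  [b.wid > 10]
13. n0.lim = false  [S₁.ok == false]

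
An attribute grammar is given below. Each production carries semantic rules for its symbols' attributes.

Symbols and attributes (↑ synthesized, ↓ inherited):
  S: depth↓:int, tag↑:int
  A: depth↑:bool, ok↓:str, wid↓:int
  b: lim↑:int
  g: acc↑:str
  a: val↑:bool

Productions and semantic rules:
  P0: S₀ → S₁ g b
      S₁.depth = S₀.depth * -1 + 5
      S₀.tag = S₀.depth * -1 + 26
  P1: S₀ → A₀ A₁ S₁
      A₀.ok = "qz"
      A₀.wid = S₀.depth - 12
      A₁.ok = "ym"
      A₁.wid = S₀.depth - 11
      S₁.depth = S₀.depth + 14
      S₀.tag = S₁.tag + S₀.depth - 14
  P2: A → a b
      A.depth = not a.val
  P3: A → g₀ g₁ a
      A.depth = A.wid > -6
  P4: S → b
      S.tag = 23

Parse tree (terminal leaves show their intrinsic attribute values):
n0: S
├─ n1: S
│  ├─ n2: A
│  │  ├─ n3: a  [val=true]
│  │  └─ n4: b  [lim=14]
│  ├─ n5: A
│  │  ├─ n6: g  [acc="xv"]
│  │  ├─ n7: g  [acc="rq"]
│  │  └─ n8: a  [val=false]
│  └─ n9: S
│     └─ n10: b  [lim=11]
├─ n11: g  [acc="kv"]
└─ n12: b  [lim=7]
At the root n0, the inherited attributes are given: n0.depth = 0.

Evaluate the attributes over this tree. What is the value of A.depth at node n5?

1. n0.depth = 0  [given at root]
2. n1.depth = 5  [S₀.depth * -1 + 5]
3. n2.ok = "qz"  ["qz"]
4. n2.wid = -7  [S₀.depth - 12]
5. n3.val = true  [terminal]
6. n4.lim = 14  [terminal]
7. n2.depth = false  [not a.val]
8. n5.ok = "ym"  ["ym"]
9. n5.wid = -6  [S₀.depth - 11]
10. n6.acc = "xv"  [terminal]
11. n7.acc = "rq"  [terminal]
12. n8.val = false  [terminal]
13. n5.depth = false  [A.wid > -6]
14. n9.depth = 19  [S₀.depth + 14]
15. n10.lim = 11  [terminal]
16. n9.tag = 23  [23]
17. n1.tag = 14  [S₁.tag + S₀.depth - 14]
18. n11.acc = "kv"  [terminal]
19. n12.lim = 7  [terminal]
20. n0.tag = 26  [S₀.depth * -1 + 26]

false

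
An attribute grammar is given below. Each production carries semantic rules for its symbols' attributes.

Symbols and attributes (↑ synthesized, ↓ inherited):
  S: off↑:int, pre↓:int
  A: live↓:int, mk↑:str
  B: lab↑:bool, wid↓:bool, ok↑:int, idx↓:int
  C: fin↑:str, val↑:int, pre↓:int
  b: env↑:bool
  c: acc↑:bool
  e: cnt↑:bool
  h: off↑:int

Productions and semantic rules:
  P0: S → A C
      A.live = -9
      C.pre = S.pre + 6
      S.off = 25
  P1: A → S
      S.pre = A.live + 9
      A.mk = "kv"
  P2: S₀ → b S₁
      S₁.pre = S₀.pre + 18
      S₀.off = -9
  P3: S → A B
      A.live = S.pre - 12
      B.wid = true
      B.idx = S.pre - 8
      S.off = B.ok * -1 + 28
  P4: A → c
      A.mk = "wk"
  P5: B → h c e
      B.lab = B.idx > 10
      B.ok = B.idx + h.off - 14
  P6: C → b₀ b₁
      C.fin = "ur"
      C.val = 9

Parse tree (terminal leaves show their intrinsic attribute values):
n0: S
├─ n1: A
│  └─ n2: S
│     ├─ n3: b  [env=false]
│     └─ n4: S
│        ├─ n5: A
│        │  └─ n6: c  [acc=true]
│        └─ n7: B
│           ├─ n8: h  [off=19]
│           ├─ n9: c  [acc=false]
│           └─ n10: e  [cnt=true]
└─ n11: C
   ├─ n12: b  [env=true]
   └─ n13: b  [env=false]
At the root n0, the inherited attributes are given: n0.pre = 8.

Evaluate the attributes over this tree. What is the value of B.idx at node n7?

1. n0.pre = 8  [given at root]
2. n1.live = -9  [-9]
3. n2.pre = 0  [A.live + 9]
4. n3.env = false  [terminal]
5. n4.pre = 18  [S₀.pre + 18]
6. n5.live = 6  [S.pre - 12]
7. n6.acc = true  [terminal]
8. n5.mk = "wk"  ["wk"]
9. n7.wid = true  [true]
10. n7.idx = 10  [S.pre - 8]
11. n8.off = 19  [terminal]
12. n9.acc = false  [terminal]
13. n10.cnt = true  [terminal]
14. n7.lab = false  [B.idx > 10]
15. n7.ok = 15  [B.idx + h.off - 14]
16. n4.off = 13  [B.ok * -1 + 28]
17. n2.off = -9  [-9]
18. n1.mk = "kv"  ["kv"]
19. n11.pre = 14  [S.pre + 6]
20. n12.env = true  [terminal]
21. n13.env = false  [terminal]
22. n11.fin = "ur"  ["ur"]
23. n11.val = 9  [9]
24. n0.off = 25  [25]

10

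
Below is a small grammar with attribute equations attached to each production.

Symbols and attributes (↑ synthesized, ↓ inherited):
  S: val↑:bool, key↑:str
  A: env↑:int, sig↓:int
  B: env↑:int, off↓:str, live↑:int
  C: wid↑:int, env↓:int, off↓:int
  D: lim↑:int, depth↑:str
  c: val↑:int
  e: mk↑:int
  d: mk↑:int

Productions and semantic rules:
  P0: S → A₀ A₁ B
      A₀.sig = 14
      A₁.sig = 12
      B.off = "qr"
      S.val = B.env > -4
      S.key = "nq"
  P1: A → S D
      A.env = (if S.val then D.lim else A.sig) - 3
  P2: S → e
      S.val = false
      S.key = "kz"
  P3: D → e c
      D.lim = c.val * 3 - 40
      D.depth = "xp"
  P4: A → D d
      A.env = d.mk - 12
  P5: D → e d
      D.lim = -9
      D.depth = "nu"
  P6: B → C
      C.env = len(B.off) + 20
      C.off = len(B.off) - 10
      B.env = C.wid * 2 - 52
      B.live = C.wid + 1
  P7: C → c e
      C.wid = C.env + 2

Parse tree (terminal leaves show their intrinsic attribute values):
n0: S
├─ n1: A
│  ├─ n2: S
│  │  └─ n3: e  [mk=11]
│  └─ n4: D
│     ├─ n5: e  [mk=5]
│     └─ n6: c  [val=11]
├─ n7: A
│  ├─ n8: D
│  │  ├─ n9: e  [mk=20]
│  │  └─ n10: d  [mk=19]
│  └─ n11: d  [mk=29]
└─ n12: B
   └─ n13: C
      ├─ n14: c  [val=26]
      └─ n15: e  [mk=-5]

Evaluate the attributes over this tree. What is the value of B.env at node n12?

1. n1.sig = 14  [14]
2. n3.mk = 11  [terminal]
3. n2.val = false  [false]
4. n2.key = "kz"  ["kz"]
5. n5.mk = 5  [terminal]
6. n6.val = 11  [terminal]
7. n4.lim = -7  [c.val * 3 - 40]
8. n4.depth = "xp"  ["xp"]
9. n1.env = 11  [(if S.val then D.lim else A.sig) - 3]
10. n7.sig = 12  [12]
11. n9.mk = 20  [terminal]
12. n10.mk = 19  [terminal]
13. n8.lim = -9  [-9]
14. n8.depth = "nu"  ["nu"]
15. n11.mk = 29  [terminal]
16. n7.env = 17  [d.mk - 12]
17. n12.off = "qr"  ["qr"]
18. n13.env = 22  [len(B.off) + 20]
19. n13.off = -8  [len(B.off) - 10]
20. n14.val = 26  [terminal]
21. n15.mk = -5  [terminal]
22. n13.wid = 24  [C.env + 2]
23. n12.env = -4  [C.wid * 2 - 52]
24. n12.live = 25  [C.wid + 1]
25. n0.val = false  [B.env > -4]
26. n0.key = "nq"  ["nq"]

-4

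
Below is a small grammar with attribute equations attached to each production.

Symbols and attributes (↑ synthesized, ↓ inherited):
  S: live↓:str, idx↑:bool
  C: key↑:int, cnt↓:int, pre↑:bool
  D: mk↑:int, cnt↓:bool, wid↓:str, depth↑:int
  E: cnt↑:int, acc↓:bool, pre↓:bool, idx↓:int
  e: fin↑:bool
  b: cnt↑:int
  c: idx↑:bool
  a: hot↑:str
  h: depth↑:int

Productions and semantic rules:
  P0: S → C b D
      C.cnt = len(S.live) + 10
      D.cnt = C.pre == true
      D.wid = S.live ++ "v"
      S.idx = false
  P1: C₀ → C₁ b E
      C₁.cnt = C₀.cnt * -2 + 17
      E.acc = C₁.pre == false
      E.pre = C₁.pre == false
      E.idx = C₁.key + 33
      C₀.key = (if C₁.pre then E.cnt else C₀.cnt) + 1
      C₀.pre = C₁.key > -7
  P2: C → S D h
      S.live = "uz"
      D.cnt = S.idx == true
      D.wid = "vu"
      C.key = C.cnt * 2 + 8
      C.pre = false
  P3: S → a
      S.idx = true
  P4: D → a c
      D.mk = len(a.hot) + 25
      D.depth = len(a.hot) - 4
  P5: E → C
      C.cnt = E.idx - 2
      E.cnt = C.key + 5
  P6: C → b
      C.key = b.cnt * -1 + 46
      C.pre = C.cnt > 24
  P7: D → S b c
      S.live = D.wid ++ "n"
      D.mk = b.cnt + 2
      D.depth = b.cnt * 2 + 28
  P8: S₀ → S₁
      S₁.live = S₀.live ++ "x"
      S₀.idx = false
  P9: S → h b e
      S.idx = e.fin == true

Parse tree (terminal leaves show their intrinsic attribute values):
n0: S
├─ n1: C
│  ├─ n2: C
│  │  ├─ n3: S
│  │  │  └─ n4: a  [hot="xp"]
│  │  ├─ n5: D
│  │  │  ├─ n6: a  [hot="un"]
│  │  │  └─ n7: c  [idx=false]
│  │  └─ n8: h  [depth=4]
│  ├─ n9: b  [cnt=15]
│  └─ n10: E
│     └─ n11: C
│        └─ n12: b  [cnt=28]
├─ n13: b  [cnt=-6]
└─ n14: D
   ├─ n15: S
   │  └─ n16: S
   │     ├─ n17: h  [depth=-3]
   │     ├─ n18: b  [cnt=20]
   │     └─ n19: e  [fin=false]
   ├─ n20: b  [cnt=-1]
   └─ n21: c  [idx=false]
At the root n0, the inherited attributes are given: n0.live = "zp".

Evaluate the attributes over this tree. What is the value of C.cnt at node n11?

1. n0.live = "zp"  [given at root]
2. n1.cnt = 12  [len(S.live) + 10]
3. n2.cnt = -7  [C₀.cnt * -2 + 17]
4. n3.live = "uz"  ["uz"]
5. n4.hot = "xp"  [terminal]
6. n3.idx = true  [true]
7. n5.cnt = true  [S.idx == true]
8. n5.wid = "vu"  ["vu"]
9. n6.hot = "un"  [terminal]
10. n7.idx = false  [terminal]
11. n5.mk = 27  [len(a.hot) + 25]
12. n5.depth = -2  [len(a.hot) - 4]
13. n8.depth = 4  [terminal]
14. n2.key = -6  [C.cnt * 2 + 8]
15. n2.pre = false  [false]
16. n9.cnt = 15  [terminal]
17. n10.acc = true  [C₁.pre == false]
18. n10.pre = true  [C₁.pre == false]
19. n10.idx = 27  [C₁.key + 33]
20. n11.cnt = 25  [E.idx - 2]
21. n12.cnt = 28  [terminal]
22. n11.key = 18  [b.cnt * -1 + 46]
23. n11.pre = true  [C.cnt > 24]
24. n10.cnt = 23  [C.key + 5]
25. n1.key = 13  [(if C₁.pre then E.cnt else C₀.cnt) + 1]
26. n1.pre = true  [C₁.key > -7]
27. n13.cnt = -6  [terminal]
28. n14.cnt = true  [C.pre == true]
29. n14.wid = "zpv"  [S.live ++ "v"]
30. n15.live = "zpvn"  [D.wid ++ "n"]
31. n16.live = "zpvnx"  [S₀.live ++ "x"]
32. n17.depth = -3  [terminal]
33. n18.cnt = 20  [terminal]
34. n19.fin = false  [terminal]
35. n16.idx = false  [e.fin == true]
36. n15.idx = false  [false]
37. n20.cnt = -1  [terminal]
38. n21.idx = false  [terminal]
39. n14.mk = 1  [b.cnt + 2]
40. n14.depth = 26  [b.cnt * 2 + 28]
41. n0.idx = false  [false]

25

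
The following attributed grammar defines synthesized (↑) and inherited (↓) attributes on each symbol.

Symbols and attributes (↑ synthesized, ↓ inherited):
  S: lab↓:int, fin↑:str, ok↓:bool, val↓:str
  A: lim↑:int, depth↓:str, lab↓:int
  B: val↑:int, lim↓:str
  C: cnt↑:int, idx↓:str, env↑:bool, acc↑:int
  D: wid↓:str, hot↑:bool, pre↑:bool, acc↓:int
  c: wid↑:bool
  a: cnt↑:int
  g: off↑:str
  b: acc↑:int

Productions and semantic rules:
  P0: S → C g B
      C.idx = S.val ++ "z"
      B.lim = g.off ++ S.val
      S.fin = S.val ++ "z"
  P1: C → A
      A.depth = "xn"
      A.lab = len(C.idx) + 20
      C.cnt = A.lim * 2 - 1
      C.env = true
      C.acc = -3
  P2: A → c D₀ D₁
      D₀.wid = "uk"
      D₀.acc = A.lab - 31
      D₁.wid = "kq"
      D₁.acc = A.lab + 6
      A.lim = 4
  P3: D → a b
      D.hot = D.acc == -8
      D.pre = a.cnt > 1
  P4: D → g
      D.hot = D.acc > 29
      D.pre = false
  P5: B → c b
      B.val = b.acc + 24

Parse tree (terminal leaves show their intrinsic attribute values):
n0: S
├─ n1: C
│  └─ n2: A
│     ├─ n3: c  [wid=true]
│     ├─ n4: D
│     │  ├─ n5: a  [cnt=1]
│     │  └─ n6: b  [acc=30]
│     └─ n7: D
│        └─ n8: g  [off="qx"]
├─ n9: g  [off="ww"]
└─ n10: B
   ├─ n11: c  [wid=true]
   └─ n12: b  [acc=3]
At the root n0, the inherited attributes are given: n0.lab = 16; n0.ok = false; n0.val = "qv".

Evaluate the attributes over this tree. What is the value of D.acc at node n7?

29

1. n0.lab = 16  [given at root]
2. n0.ok = false  [given at root]
3. n0.val = "qv"  [given at root]
4. n1.idx = "qvz"  [S.val ++ "z"]
5. n2.depth = "xn"  ["xn"]
6. n2.lab = 23  [len(C.idx) + 20]
7. n3.wid = true  [terminal]
8. n4.wid = "uk"  ["uk"]
9. n4.acc = -8  [A.lab - 31]
10. n5.cnt = 1  [terminal]
11. n6.acc = 30  [terminal]
12. n4.hot = true  [D.acc == -8]
13. n4.pre = false  [a.cnt > 1]
14. n7.wid = "kq"  ["kq"]
15. n7.acc = 29  [A.lab + 6]
16. n8.off = "qx"  [terminal]
17. n7.hot = false  [D.acc > 29]
18. n7.pre = false  [false]
19. n2.lim = 4  [4]
20. n1.cnt = 7  [A.lim * 2 - 1]
21. n1.env = true  [true]
22. n1.acc = -3  [-3]
23. n9.off = "ww"  [terminal]
24. n10.lim = "wwqv"  [g.off ++ S.val]
25. n11.wid = true  [terminal]
26. n12.acc = 3  [terminal]
27. n10.val = 27  [b.acc + 24]
28. n0.fin = "qvz"  [S.val ++ "z"]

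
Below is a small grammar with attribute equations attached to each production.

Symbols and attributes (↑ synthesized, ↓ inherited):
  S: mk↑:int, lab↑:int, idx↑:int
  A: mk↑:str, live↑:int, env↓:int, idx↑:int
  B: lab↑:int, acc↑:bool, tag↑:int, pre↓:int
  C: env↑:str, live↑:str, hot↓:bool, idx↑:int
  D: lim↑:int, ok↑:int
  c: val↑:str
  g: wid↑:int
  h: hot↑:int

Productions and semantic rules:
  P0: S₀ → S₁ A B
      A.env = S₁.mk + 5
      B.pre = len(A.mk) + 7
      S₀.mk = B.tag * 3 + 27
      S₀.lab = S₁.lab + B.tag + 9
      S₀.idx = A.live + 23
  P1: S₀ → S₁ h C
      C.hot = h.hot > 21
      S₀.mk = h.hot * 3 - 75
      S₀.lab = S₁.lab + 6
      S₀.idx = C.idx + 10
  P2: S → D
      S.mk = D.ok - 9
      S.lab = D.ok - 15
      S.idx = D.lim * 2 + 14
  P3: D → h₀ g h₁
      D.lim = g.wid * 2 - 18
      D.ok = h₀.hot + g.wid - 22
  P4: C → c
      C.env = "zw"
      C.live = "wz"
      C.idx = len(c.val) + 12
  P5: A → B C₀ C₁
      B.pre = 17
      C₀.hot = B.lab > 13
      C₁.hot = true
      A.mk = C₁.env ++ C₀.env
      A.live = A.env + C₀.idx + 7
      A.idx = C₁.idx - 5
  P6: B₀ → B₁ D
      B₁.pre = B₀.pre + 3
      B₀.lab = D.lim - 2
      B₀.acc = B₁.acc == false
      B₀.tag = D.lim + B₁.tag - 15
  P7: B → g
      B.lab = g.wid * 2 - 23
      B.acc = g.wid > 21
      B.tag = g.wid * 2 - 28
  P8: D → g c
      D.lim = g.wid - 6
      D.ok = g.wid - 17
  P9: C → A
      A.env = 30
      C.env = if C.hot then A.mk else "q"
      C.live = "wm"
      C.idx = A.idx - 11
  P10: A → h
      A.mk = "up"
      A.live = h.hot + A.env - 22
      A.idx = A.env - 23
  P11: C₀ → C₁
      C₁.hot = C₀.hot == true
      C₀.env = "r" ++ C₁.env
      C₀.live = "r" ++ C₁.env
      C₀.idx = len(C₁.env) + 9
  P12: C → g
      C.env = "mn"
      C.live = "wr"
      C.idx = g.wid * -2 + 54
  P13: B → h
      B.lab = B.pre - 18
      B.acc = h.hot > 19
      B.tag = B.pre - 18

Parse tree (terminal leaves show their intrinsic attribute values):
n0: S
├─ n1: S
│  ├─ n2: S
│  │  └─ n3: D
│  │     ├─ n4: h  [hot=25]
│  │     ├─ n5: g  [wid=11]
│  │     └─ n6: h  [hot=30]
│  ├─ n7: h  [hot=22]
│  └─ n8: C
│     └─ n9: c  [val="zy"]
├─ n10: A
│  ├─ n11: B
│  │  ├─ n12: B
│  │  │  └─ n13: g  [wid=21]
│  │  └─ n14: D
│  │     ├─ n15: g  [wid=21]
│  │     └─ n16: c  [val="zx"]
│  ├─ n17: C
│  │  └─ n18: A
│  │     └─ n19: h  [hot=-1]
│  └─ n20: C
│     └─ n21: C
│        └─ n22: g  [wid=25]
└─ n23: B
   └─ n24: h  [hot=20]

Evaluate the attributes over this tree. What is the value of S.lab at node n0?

7

1. n4.hot = 25  [terminal]
2. n5.wid = 11  [terminal]
3. n6.hot = 30  [terminal]
4. n3.lim = 4  [g.wid * 2 - 18]
5. n3.ok = 14  [h₀.hot + g.wid - 22]
6. n2.mk = 5  [D.ok - 9]
7. n2.lab = -1  [D.ok - 15]
8. n2.idx = 22  [D.lim * 2 + 14]
9. n7.hot = 22  [terminal]
10. n8.hot = true  [h.hot > 21]
11. n9.val = "zy"  [terminal]
12. n8.env = "zw"  ["zw"]
13. n8.live = "wz"  ["wz"]
14. n8.idx = 14  [len(c.val) + 12]
15. n1.mk = -9  [h.hot * 3 - 75]
16. n1.lab = 5  [S₁.lab + 6]
17. n1.idx = 24  [C.idx + 10]
18. n10.env = -4  [S₁.mk + 5]
19. n11.pre = 17  [17]
20. n12.pre = 20  [B₀.pre + 3]
21. n13.wid = 21  [terminal]
22. n12.lab = 19  [g.wid * 2 - 23]
23. n12.acc = false  [g.wid > 21]
24. n12.tag = 14  [g.wid * 2 - 28]
25. n15.wid = 21  [terminal]
26. n16.val = "zx"  [terminal]
27. n14.lim = 15  [g.wid - 6]
28. n14.ok = 4  [g.wid - 17]
29. n11.lab = 13  [D.lim - 2]
30. n11.acc = true  [B₁.acc == false]
31. n11.tag = 14  [D.lim + B₁.tag - 15]
32. n17.hot = false  [B.lab > 13]
33. n18.env = 30  [30]
34. n19.hot = -1  [terminal]
35. n18.mk = "up"  ["up"]
36. n18.live = 7  [h.hot + A.env - 22]
37. n18.idx = 7  [A.env - 23]
38. n17.env = "q"  [if C.hot then A.mk else "q"]
39. n17.live = "wm"  ["wm"]
40. n17.idx = -4  [A.idx - 11]
41. n20.hot = true  [true]
42. n21.hot = true  [C₀.hot == true]
43. n22.wid = 25  [terminal]
44. n21.env = "mn"  ["mn"]
45. n21.live = "wr"  ["wr"]
46. n21.idx = 4  [g.wid * -2 + 54]
47. n20.env = "rmn"  ["r" ++ C₁.env]
48. n20.live = "rmn"  ["r" ++ C₁.env]
49. n20.idx = 11  [len(C₁.env) + 9]
50. n10.mk = "rmnq"  [C₁.env ++ C₀.env]
51. n10.live = -1  [A.env + C₀.idx + 7]
52. n10.idx = 6  [C₁.idx - 5]
53. n23.pre = 11  [len(A.mk) + 7]
54. n24.hot = 20  [terminal]
55. n23.lab = -7  [B.pre - 18]
56. n23.acc = true  [h.hot > 19]
57. n23.tag = -7  [B.pre - 18]
58. n0.mk = 6  [B.tag * 3 + 27]
59. n0.lab = 7  [S₁.lab + B.tag + 9]
60. n0.idx = 22  [A.live + 23]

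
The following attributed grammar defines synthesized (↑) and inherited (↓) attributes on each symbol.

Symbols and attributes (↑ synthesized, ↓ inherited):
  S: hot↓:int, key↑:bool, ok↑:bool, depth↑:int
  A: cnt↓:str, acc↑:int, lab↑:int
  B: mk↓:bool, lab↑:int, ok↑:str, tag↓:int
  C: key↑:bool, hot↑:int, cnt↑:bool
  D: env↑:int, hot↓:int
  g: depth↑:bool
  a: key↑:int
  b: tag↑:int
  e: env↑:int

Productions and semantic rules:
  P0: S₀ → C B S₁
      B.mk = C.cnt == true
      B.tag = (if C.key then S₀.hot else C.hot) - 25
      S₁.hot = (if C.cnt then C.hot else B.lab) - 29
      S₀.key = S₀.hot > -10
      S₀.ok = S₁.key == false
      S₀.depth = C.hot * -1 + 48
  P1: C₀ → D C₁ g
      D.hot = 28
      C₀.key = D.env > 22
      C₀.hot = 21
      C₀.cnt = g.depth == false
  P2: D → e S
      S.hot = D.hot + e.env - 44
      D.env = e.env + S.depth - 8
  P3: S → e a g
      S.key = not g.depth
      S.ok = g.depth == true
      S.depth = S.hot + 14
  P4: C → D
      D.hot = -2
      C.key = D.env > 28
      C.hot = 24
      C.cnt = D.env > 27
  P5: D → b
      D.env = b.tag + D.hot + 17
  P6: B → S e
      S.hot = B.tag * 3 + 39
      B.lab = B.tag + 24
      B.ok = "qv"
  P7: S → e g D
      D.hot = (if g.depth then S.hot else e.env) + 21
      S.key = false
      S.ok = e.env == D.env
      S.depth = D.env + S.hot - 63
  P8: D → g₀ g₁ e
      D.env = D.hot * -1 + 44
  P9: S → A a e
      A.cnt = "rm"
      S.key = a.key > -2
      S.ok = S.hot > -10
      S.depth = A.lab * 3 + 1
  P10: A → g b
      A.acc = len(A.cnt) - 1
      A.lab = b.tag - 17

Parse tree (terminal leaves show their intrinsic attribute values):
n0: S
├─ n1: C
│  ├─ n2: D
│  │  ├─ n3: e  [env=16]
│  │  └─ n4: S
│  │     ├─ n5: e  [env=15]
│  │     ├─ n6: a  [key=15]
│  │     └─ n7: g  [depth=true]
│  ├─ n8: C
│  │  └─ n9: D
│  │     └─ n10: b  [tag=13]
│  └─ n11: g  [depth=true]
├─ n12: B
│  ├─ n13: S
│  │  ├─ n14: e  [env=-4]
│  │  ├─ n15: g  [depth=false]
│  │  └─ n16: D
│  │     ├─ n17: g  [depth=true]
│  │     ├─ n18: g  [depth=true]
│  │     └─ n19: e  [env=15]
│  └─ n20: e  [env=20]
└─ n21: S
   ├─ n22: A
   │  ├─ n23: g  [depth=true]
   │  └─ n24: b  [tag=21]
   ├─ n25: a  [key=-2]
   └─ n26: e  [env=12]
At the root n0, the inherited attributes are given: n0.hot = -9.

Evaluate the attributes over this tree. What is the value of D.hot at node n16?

1. n0.hot = -9  [given at root]
2. n2.hot = 28  [28]
3. n3.env = 16  [terminal]
4. n4.hot = 0  [D.hot + e.env - 44]
5. n5.env = 15  [terminal]
6. n6.key = 15  [terminal]
7. n7.depth = true  [terminal]
8. n4.key = false  [not g.depth]
9. n4.ok = true  [g.depth == true]
10. n4.depth = 14  [S.hot + 14]
11. n2.env = 22  [e.env + S.depth - 8]
12. n9.hot = -2  [-2]
13. n10.tag = 13  [terminal]
14. n9.env = 28  [b.tag + D.hot + 17]
15. n8.key = false  [D.env > 28]
16. n8.hot = 24  [24]
17. n8.cnt = true  [D.env > 27]
18. n11.depth = true  [terminal]
19. n1.key = false  [D.env > 22]
20. n1.hot = 21  [21]
21. n1.cnt = false  [g.depth == false]
22. n12.mk = false  [C.cnt == true]
23. n12.tag = -4  [(if C.key then S₀.hot else C.hot) - 25]
24. n13.hot = 27  [B.tag * 3 + 39]
25. n14.env = -4  [terminal]
26. n15.depth = false  [terminal]
27. n16.hot = 17  [(if g.depth then S.hot else e.env) + 21]
28. n17.depth = true  [terminal]
29. n18.depth = true  [terminal]
30. n19.env = 15  [terminal]
31. n16.env = 27  [D.hot * -1 + 44]
32. n13.key = false  [false]
33. n13.ok = false  [e.env == D.env]
34. n13.depth = -9  [D.env + S.hot - 63]
35. n20.env = 20  [terminal]
36. n12.lab = 20  [B.tag + 24]
37. n12.ok = "qv"  ["qv"]
38. n21.hot = -9  [(if C.cnt then C.hot else B.lab) - 29]
39. n22.cnt = "rm"  ["rm"]
40. n23.depth = true  [terminal]
41. n24.tag = 21  [terminal]
42. n22.acc = 1  [len(A.cnt) - 1]
43. n22.lab = 4  [b.tag - 17]
44. n25.key = -2  [terminal]
45. n26.env = 12  [terminal]
46. n21.key = false  [a.key > -2]
47. n21.ok = true  [S.hot > -10]
48. n21.depth = 13  [A.lab * 3 + 1]
49. n0.key = true  [S₀.hot > -10]
50. n0.ok = true  [S₁.key == false]
51. n0.depth = 27  [C.hot * -1 + 48]

17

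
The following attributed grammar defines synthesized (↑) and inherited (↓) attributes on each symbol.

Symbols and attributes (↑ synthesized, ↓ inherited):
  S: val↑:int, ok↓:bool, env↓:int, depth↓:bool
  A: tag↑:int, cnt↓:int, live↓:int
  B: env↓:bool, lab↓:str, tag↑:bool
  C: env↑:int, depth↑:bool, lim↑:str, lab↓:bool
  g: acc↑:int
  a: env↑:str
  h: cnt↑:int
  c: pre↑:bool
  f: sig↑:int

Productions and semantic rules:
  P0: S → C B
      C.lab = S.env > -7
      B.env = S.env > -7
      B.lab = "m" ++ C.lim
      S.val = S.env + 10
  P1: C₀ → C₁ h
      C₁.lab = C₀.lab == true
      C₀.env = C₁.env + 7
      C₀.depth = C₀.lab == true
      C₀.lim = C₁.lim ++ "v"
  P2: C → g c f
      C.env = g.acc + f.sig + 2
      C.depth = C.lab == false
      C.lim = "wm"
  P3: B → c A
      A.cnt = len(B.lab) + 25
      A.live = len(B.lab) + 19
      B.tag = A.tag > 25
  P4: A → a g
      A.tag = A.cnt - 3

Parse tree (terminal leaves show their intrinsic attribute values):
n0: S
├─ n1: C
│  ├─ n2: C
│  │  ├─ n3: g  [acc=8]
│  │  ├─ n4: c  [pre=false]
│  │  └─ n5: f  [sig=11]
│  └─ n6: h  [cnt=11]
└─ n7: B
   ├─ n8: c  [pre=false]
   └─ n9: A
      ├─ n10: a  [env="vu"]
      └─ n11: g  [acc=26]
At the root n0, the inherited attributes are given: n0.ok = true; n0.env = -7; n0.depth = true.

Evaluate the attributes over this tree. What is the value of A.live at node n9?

23

1. n0.ok = true  [given at root]
2. n0.env = -7  [given at root]
3. n0.depth = true  [given at root]
4. n1.lab = false  [S.env > -7]
5. n2.lab = false  [C₀.lab == true]
6. n3.acc = 8  [terminal]
7. n4.pre = false  [terminal]
8. n5.sig = 11  [terminal]
9. n2.env = 21  [g.acc + f.sig + 2]
10. n2.depth = true  [C.lab == false]
11. n2.lim = "wm"  ["wm"]
12. n6.cnt = 11  [terminal]
13. n1.env = 28  [C₁.env + 7]
14. n1.depth = false  [C₀.lab == true]
15. n1.lim = "wmv"  [C₁.lim ++ "v"]
16. n7.env = false  [S.env > -7]
17. n7.lab = "mwmv"  ["m" ++ C.lim]
18. n8.pre = false  [terminal]
19. n9.cnt = 29  [len(B.lab) + 25]
20. n9.live = 23  [len(B.lab) + 19]
21. n10.env = "vu"  [terminal]
22. n11.acc = 26  [terminal]
23. n9.tag = 26  [A.cnt - 3]
24. n7.tag = true  [A.tag > 25]
25. n0.val = 3  [S.env + 10]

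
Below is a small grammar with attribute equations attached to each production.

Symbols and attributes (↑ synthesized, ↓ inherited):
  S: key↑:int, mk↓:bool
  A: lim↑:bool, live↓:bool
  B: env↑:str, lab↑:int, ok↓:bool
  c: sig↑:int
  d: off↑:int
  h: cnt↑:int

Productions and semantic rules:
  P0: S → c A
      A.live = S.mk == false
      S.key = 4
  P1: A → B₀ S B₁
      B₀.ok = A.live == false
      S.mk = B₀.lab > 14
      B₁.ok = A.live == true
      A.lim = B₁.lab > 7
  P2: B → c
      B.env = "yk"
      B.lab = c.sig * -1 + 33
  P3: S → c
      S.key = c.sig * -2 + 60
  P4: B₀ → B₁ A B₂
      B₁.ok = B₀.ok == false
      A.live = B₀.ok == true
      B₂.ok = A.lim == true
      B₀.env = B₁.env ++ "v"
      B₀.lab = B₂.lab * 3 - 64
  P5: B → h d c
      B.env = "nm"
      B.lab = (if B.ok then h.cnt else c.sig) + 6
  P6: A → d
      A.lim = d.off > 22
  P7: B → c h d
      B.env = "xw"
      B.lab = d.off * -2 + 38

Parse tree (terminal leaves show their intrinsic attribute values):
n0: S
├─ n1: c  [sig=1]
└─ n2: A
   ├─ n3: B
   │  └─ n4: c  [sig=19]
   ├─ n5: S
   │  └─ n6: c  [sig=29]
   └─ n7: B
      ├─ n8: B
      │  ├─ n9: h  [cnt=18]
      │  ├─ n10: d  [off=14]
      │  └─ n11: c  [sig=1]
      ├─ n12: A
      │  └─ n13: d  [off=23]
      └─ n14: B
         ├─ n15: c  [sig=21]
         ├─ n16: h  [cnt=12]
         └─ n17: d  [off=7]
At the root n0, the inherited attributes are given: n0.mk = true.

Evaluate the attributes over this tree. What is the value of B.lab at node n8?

24

1. n0.mk = true  [given at root]
2. n1.sig = 1  [terminal]
3. n2.live = false  [S.mk == false]
4. n3.ok = true  [A.live == false]
5. n4.sig = 19  [terminal]
6. n3.env = "yk"  ["yk"]
7. n3.lab = 14  [c.sig * -1 + 33]
8. n5.mk = false  [B₀.lab > 14]
9. n6.sig = 29  [terminal]
10. n5.key = 2  [c.sig * -2 + 60]
11. n7.ok = false  [A.live == true]
12. n8.ok = true  [B₀.ok == false]
13. n9.cnt = 18  [terminal]
14. n10.off = 14  [terminal]
15. n11.sig = 1  [terminal]
16. n8.env = "nm"  ["nm"]
17. n8.lab = 24  [(if B.ok then h.cnt else c.sig) + 6]
18. n12.live = false  [B₀.ok == true]
19. n13.off = 23  [terminal]
20. n12.lim = true  [d.off > 22]
21. n14.ok = true  [A.lim == true]
22. n15.sig = 21  [terminal]
23. n16.cnt = 12  [terminal]
24. n17.off = 7  [terminal]
25. n14.env = "xw"  ["xw"]
26. n14.lab = 24  [d.off * -2 + 38]
27. n7.env = "nmv"  [B₁.env ++ "v"]
28. n7.lab = 8  [B₂.lab * 3 - 64]
29. n2.lim = true  [B₁.lab > 7]
30. n0.key = 4  [4]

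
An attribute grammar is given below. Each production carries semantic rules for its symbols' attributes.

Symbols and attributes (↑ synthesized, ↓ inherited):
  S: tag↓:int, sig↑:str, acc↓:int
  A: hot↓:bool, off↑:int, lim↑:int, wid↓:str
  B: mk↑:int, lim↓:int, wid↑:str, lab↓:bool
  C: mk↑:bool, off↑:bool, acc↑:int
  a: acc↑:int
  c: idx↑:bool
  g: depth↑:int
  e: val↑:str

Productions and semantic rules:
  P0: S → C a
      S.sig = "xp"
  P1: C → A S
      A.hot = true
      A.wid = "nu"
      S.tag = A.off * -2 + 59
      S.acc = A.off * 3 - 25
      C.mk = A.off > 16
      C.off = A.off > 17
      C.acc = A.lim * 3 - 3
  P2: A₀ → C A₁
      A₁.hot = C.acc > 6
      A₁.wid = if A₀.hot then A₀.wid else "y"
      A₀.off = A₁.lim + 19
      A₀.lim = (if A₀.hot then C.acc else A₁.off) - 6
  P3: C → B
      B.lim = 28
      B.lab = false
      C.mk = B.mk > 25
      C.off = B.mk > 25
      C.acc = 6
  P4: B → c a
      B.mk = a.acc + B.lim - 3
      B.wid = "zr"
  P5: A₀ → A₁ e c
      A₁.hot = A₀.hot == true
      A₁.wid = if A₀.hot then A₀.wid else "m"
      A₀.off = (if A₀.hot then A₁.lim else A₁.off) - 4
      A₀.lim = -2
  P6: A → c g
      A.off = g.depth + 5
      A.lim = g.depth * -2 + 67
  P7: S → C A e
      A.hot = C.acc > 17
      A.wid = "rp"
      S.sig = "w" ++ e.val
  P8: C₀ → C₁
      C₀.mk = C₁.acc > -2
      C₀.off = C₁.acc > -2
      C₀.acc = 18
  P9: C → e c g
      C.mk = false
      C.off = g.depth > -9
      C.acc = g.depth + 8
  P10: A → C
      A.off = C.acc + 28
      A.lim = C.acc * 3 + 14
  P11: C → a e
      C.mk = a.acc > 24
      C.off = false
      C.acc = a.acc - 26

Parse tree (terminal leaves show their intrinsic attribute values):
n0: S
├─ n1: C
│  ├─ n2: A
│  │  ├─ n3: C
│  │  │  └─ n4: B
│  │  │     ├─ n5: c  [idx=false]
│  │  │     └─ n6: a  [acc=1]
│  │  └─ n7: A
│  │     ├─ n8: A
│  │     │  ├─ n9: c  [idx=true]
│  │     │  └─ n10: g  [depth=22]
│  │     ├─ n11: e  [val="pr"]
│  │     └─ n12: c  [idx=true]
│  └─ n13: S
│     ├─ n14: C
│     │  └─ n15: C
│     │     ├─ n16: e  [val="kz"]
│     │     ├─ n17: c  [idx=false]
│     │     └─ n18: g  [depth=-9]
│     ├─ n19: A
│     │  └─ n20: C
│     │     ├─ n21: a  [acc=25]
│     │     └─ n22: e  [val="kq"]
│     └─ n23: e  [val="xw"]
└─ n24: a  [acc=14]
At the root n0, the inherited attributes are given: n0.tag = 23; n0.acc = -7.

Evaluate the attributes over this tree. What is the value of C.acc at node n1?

-3

1. n0.tag = 23  [given at root]
2. n0.acc = -7  [given at root]
3. n2.hot = true  [true]
4. n2.wid = "nu"  ["nu"]
5. n4.lim = 28  [28]
6. n4.lab = false  [false]
7. n5.idx = false  [terminal]
8. n6.acc = 1  [terminal]
9. n4.mk = 26  [a.acc + B.lim - 3]
10. n4.wid = "zr"  ["zr"]
11. n3.mk = true  [B.mk > 25]
12. n3.off = true  [B.mk > 25]
13. n3.acc = 6  [6]
14. n7.hot = false  [C.acc > 6]
15. n7.wid = "nu"  [if A₀.hot then A₀.wid else "y"]
16. n8.hot = false  [A₀.hot == true]
17. n8.wid = "m"  [if A₀.hot then A₀.wid else "m"]
18. n9.idx = true  [terminal]
19. n10.depth = 22  [terminal]
20. n8.off = 27  [g.depth + 5]
21. n8.lim = 23  [g.depth * -2 + 67]
22. n11.val = "pr"  [terminal]
23. n12.idx = true  [terminal]
24. n7.off = 23  [(if A₀.hot then A₁.lim else A₁.off) - 4]
25. n7.lim = -2  [-2]
26. n2.off = 17  [A₁.lim + 19]
27. n2.lim = 0  [(if A₀.hot then C.acc else A₁.off) - 6]
28. n13.tag = 25  [A.off * -2 + 59]
29. n13.acc = 26  [A.off * 3 - 25]
30. n16.val = "kz"  [terminal]
31. n17.idx = false  [terminal]
32. n18.depth = -9  [terminal]
33. n15.mk = false  [false]
34. n15.off = false  [g.depth > -9]
35. n15.acc = -1  [g.depth + 8]
36. n14.mk = true  [C₁.acc > -2]
37. n14.off = true  [C₁.acc > -2]
38. n14.acc = 18  [18]
39. n19.hot = true  [C.acc > 17]
40. n19.wid = "rp"  ["rp"]
41. n21.acc = 25  [terminal]
42. n22.val = "kq"  [terminal]
43. n20.mk = true  [a.acc > 24]
44. n20.off = false  [false]
45. n20.acc = -1  [a.acc - 26]
46. n19.off = 27  [C.acc + 28]
47. n19.lim = 11  [C.acc * 3 + 14]
48. n23.val = "xw"  [terminal]
49. n13.sig = "wxw"  ["w" ++ e.val]
50. n1.mk = true  [A.off > 16]
51. n1.off = false  [A.off > 17]
52. n1.acc = -3  [A.lim * 3 - 3]
53. n24.acc = 14  [terminal]
54. n0.sig = "xp"  ["xp"]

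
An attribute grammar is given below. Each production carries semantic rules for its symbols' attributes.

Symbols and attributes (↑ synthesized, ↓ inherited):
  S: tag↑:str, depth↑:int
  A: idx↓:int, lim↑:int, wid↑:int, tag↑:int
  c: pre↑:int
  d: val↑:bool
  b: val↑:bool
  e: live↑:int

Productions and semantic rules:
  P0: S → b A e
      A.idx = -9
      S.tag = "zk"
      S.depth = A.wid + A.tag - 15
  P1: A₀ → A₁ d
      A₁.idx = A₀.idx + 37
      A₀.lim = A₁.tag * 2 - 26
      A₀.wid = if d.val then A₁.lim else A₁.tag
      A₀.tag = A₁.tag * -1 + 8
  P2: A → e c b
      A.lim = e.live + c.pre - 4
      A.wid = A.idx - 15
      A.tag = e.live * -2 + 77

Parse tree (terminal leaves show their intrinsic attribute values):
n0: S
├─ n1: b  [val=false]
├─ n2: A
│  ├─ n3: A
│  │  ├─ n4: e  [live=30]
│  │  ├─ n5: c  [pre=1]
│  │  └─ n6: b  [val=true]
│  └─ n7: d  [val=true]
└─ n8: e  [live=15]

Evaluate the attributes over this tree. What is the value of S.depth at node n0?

3

1. n1.val = false  [terminal]
2. n2.idx = -9  [-9]
3. n3.idx = 28  [A₀.idx + 37]
4. n4.live = 30  [terminal]
5. n5.pre = 1  [terminal]
6. n6.val = true  [terminal]
7. n3.lim = 27  [e.live + c.pre - 4]
8. n3.wid = 13  [A.idx - 15]
9. n3.tag = 17  [e.live * -2 + 77]
10. n7.val = true  [terminal]
11. n2.lim = 8  [A₁.tag * 2 - 26]
12. n2.wid = 27  [if d.val then A₁.lim else A₁.tag]
13. n2.tag = -9  [A₁.tag * -1 + 8]
14. n8.live = 15  [terminal]
15. n0.tag = "zk"  ["zk"]
16. n0.depth = 3  [A.wid + A.tag - 15]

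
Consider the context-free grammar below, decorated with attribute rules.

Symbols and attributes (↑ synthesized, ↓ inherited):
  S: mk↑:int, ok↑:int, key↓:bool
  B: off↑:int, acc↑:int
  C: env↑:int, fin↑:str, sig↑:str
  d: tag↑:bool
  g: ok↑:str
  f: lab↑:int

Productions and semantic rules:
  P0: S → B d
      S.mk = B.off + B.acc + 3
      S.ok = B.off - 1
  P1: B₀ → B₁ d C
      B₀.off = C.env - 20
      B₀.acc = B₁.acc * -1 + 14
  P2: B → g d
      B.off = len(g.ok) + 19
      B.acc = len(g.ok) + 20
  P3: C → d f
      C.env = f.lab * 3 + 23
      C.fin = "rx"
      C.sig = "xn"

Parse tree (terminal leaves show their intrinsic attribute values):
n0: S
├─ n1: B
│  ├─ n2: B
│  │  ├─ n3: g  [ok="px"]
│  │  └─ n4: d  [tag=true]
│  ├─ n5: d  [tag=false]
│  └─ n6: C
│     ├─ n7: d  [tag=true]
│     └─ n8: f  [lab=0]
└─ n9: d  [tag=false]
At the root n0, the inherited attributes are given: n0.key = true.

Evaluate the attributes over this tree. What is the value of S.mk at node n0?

1. n0.key = true  [given at root]
2. n3.ok = "px"  [terminal]
3. n4.tag = true  [terminal]
4. n2.off = 21  [len(g.ok) + 19]
5. n2.acc = 22  [len(g.ok) + 20]
6. n5.tag = false  [terminal]
7. n7.tag = true  [terminal]
8. n8.lab = 0  [terminal]
9. n6.env = 23  [f.lab * 3 + 23]
10. n6.fin = "rx"  ["rx"]
11. n6.sig = "xn"  ["xn"]
12. n1.off = 3  [C.env - 20]
13. n1.acc = -8  [B₁.acc * -1 + 14]
14. n9.tag = false  [terminal]
15. n0.mk = -2  [B.off + B.acc + 3]
16. n0.ok = 2  [B.off - 1]

-2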